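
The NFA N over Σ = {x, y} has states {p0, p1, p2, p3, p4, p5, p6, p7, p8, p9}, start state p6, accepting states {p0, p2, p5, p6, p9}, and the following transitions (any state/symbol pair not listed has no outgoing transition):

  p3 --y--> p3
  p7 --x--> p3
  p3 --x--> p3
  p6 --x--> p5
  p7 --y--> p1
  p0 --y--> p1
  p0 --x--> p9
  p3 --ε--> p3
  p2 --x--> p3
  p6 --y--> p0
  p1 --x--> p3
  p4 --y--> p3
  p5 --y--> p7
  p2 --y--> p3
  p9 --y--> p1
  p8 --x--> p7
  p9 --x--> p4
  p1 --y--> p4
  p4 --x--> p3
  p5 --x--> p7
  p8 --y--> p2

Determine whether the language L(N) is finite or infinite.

finite

The useful states (reachable from p6 and able to reach an accepting state) are {p0, p5, p6, p9}.
Restricted to these states the transition graph has no cycle, so every accepting path has bounded length and L is finite.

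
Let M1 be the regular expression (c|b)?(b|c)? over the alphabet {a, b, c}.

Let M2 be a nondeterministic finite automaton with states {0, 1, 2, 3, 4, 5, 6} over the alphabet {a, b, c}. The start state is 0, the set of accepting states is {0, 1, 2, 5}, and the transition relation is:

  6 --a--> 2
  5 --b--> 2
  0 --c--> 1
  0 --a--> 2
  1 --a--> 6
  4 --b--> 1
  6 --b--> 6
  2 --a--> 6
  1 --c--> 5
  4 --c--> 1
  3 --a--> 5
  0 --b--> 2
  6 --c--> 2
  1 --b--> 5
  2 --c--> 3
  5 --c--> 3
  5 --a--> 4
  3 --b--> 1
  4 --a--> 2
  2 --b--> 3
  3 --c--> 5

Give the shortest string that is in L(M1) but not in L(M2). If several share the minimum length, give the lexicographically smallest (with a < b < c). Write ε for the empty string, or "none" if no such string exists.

bb

The string bb is accepted by M1 but not by M2.
No shorter string lies in the difference, and bb is the lexicographically first length-2 string in L(M1) \ L(M2).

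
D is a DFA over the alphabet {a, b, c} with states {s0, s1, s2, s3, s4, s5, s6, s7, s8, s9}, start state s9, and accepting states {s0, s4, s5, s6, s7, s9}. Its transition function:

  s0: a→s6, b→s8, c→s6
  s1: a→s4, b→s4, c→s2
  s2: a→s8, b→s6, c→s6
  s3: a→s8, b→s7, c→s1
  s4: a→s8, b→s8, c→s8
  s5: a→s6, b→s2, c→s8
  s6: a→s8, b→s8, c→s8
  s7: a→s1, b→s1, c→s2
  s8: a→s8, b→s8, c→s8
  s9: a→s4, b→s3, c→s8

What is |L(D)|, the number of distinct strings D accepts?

The useful subgraph on states {s1, s2, s3, s4, s6, s7, s9} is acyclic, so L(D) is finite; the longest accepting path visits 6 useful states, giving maximum string length 5.
Counting accepting paths from s9 by length: 1 of length 0, 1 of length 1, 1 of length 2, 2 of length 3, 8 of length 4, 4 of length 5. Total 17.

17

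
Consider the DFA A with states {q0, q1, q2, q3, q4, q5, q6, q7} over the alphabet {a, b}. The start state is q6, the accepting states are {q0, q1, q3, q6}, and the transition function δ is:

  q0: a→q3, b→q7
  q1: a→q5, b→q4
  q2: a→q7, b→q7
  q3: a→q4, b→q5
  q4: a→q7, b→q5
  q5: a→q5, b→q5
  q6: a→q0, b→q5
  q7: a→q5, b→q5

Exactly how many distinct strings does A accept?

The useful subgraph on states {q0, q3, q6} is acyclic, so L(A) is finite; the longest accepting path visits 3 useful states, giving maximum string length 2.
Counting accepting paths from q6 by length: 1 of length 0, 1 of length 1, 1 of length 2. Total 3.

3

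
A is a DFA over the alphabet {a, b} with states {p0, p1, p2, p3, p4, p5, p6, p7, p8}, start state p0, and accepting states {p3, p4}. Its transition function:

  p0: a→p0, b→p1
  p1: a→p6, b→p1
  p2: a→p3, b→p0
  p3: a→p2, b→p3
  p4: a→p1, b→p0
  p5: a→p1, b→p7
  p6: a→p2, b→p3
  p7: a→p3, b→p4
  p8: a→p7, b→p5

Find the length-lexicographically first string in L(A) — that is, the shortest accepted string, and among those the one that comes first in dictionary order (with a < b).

A breadth-first search from p0 reaches an accepting state first via the path p0 → p1 → p6 → p3 on input bab.
No string of length < 3 is accepted (BFS exhausts all shorter strings without reaching an accepting state), and bab is the lexicographically least accepting string of length 3.

bab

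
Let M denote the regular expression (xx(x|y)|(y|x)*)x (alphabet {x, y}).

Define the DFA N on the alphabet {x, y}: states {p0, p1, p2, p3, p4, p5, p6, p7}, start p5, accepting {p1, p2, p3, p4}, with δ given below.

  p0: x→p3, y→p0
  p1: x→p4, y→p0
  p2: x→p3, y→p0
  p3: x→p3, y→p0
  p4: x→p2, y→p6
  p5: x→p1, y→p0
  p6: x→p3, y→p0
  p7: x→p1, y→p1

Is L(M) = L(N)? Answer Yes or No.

Yes

Converting the expression M to a DFA (subset construction, then merging equivalent states) gives the minimal DFA with states {m0, m1}, start state m0, accepting states {m1} and transitions m0: x→m1, y→m0; m1: x→m1, y→m0.
Exploring the product automaton M × N from the start pair (m0, p5), following both machines on each input symbol, reaches 7 state pairs: (m0, p5), (m1, p1), (m0, p0), (m1, p4), (m1, p3), (m1, p2), (m0, p6).
M accepts in {m1} and N accepts in {p1, p2, p3, p4}. In every reachable pair the two components are either both accepting — (m1, p1), (m1, p4), (m1, p3), (m1, p2) — or both non-accepting, so no string is accepted by exactly one of the machines: L(M) \ L(N) and L(N) \ L(M) are both empty.
Hence every string is accepted by M iff it is accepted by N, and the two languages coincide.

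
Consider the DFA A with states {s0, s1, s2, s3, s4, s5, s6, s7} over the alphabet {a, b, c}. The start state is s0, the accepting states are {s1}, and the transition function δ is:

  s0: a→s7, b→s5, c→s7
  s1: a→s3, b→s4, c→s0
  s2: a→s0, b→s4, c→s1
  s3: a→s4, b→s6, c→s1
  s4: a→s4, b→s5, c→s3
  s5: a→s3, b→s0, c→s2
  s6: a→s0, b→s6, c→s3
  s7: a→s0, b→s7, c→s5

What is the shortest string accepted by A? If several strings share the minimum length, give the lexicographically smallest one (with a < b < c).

bac

A breadth-first search from s0 reaches an accepting state first via the path s0 → s5 → s3 → s1 on input bac.
No string of length < 3 is accepted (BFS exhausts all shorter strings without reaching an accepting state), and bac is the lexicographically least accepting string of length 3.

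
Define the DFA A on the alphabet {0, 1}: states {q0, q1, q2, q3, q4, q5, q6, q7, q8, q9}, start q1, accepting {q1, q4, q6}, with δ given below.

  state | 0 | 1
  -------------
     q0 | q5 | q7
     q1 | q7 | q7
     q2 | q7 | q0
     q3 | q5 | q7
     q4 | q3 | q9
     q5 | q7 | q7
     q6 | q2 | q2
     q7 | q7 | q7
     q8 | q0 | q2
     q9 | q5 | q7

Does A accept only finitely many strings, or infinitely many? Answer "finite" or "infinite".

The useful states (reachable from q1 and able to reach an accepting state) are {q1}.
Restricted to these states the transition graph has no cycle, so every accepting path has bounded length and L is finite.

finite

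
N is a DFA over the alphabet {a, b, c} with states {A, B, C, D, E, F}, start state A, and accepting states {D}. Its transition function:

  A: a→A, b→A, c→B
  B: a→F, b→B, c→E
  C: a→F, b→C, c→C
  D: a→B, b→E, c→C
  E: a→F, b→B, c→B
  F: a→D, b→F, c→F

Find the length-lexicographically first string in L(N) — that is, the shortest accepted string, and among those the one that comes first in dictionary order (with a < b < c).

caa

A breadth-first search from A reaches an accepting state first via the path A → B → F → D on input caa.
No string of length < 3 is accepted (BFS exhausts all shorter strings without reaching an accepting state), and caa is the lexicographically least accepting string of length 3.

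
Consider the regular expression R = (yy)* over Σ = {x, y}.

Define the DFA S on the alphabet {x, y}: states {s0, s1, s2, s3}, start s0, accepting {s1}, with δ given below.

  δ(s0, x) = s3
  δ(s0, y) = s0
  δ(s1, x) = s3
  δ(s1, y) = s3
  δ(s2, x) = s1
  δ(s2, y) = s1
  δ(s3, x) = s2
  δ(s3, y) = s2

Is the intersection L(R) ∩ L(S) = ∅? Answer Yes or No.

Yes

Converting the expression R to a DFA (subset construction, then merging equivalent states) gives the minimal DFA with states {r0, r1, r2}, start state r0, accepting states {r0} and transitions r0: x→r1, y→r2; r1: x→r1, y→r1; r2: x→r1, y→r0.
Exploring the product automaton R × S from the start pair (r0, s0), following both machines on each input symbol, reaches 5 state pairs: (r0, s0), (r1, s3), (r2, s0), (r1, s2), (r1, s1).
R accepts in {r0} and S accepts in {s1}; no reachable pair has both components accepting, so no string drives both machines to acceptance simultaneously and L(R) ∩ L(S) = ∅.
So no string is accepted by both, and the intersection is empty.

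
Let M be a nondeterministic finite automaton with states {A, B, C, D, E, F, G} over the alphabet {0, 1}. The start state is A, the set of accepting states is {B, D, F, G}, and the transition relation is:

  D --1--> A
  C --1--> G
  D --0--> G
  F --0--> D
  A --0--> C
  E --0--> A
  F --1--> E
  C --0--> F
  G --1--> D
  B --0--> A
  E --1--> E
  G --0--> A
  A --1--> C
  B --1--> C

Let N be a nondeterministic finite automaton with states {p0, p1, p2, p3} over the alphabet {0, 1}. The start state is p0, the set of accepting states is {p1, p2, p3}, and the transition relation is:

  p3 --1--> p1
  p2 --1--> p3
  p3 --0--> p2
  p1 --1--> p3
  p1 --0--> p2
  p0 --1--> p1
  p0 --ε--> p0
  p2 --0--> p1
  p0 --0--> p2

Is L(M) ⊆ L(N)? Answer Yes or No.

Yes

Exploring the product automaton M × N from the start pair (A, p0), following both machines on each input symbol, reaches 17 state pairs: (A, p0), (C, p2), (C, p1), (F, p1), (G, p3), (F, p2), (D, p2), (E, p3), (A, p2), (D, p1), (G, p1), (A, p3), (E, p1), (C, p3), (G, p2), (D, p3), (A, p1).
M accepts in {B, D, F, G} and N accepts in {p1, p2, p3}. The reachable pairs whose M-component is accepting are (F, p1), (G, p3), (F, p2), (D, p2), (D, p1), (G, p1), (G, p2), (D, p3); in each of them the N-component is accepting too, so the product for L(M) \ L(N) (M-component accepting, N-component rejecting) has no reachable accepting pair and the difference is empty.
Hence every string in L(M) is also in L(N).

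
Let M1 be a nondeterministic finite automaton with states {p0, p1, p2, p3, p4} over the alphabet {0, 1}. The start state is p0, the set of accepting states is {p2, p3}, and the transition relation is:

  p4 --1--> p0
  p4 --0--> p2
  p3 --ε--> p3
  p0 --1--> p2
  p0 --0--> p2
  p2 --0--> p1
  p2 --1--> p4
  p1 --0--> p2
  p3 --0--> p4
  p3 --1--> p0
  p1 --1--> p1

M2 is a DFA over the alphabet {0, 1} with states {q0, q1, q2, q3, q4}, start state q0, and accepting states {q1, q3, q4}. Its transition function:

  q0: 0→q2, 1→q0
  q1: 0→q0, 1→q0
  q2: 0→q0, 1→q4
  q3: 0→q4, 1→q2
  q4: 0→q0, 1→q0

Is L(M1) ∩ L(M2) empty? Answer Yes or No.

Exploring the product automaton M1 × M2 from the start pair (p0, q0), following both machines on each input symbol, reaches 8 state pairs: (p0, q0), (p2, q2), (p2, q0), (p1, q0), (p4, q4), (p1, q2), (p4, q0), (p1, q4).
M1 accepts in {p2, p3} and M2 accepts in {q1, q3, q4}; no reachable pair has both components accepting, so no string drives both machines to acceptance simultaneously and L(M1) ∩ L(M2) = ∅.
So no string is accepted by both, and the intersection is empty.

Yes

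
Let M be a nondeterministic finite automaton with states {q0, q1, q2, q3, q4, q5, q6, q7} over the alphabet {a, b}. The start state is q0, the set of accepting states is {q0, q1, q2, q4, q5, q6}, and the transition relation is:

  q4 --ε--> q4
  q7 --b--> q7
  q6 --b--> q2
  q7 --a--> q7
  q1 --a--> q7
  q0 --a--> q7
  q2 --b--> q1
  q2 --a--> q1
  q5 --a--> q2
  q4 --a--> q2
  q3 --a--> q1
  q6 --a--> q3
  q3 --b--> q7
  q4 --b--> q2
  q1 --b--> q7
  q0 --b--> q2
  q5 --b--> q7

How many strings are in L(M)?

The useful subgraph on states {q0, q1, q2} is acyclic, so L(M) is finite; the longest accepting path visits 3 useful states, giving maximum string length 2.
Counting accepting paths from q0 by length: 1 of length 0, 1 of length 1, 2 of length 2. Total 4.

4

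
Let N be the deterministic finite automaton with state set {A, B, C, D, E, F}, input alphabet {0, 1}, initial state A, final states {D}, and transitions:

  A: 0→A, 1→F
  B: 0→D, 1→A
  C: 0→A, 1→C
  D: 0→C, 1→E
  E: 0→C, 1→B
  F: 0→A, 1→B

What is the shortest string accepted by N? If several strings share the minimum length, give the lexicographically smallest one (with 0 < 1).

110

A breadth-first search from A reaches an accepting state first via the path A → F → B → D on input 110.
No string of length < 3 is accepted (BFS exhausts all shorter strings without reaching an accepting state), and 110 is the lexicographically least accepting string of length 3.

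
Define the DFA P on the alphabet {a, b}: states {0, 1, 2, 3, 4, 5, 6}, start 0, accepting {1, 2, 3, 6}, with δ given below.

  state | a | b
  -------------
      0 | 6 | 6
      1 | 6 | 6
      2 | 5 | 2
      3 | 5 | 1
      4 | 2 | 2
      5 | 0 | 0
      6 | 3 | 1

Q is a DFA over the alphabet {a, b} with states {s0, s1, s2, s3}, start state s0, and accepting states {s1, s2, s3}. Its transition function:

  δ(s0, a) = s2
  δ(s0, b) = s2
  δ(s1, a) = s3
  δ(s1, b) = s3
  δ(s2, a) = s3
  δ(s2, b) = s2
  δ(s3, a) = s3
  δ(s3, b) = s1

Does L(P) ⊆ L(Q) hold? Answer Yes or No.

Exploring the product automaton P × Q from the start pair (0, s0), following both machines on each input symbol, reaches 11 state pairs: (0, s0), (6, s2), (3, s3), (1, s2), (5, s3), (1, s1), (6, s3), (0, s3), (0, s1), (6, s1), (1, s3).
P accepts in {1, 2, 3, 6} and Q accepts in {s1, s2, s3}. The reachable pairs whose P-component is accepting are (6, s2), (3, s3), (1, s2), (1, s1), (6, s3), (6, s1), (1, s3); in each of them the Q-component is accepting too, so the product for L(P) \ L(Q) (P-component accepting, Q-component rejecting) has no reachable accepting pair and the difference is empty.
Hence every string in L(P) is also in L(Q).

Yes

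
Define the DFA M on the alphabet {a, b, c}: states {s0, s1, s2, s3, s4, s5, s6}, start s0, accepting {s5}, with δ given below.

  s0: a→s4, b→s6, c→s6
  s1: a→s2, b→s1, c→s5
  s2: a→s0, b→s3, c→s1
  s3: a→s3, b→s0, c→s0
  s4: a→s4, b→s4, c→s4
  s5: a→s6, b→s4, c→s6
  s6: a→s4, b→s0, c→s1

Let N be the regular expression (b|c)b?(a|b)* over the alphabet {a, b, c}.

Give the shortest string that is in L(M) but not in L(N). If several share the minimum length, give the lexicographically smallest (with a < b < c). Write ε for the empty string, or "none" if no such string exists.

bcc

The string bcc is accepted by M but not by N.
No shorter string lies in the difference, and bcc is the lexicographically first length-3 string in L(M) \ L(N).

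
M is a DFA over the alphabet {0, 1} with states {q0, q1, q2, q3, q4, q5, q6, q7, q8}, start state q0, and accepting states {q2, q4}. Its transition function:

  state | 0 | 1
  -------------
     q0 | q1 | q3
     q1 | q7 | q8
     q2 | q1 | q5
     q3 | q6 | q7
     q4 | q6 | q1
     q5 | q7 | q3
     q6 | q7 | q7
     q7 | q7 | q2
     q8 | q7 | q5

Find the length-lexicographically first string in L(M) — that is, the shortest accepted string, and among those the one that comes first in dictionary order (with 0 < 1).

A breadth-first search from q0 reaches an accepting state first via the path q0 → q1 → q7 → q2 on input 001.
No string of length < 3 is accepted (BFS exhausts all shorter strings without reaching an accepting state), and 001 is the lexicographically least accepting string of length 3.

001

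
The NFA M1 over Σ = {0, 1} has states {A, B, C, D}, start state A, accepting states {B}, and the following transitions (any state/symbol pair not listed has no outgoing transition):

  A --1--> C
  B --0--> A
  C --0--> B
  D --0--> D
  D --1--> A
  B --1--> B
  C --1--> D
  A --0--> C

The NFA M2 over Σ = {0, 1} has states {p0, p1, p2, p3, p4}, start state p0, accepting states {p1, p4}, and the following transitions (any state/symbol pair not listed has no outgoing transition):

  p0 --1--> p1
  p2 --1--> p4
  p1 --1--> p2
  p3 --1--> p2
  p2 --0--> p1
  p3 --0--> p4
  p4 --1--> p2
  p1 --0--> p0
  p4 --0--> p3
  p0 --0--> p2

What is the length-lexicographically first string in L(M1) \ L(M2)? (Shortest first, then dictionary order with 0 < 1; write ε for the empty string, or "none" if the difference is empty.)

The string 10 is accepted by M1 but not by M2.
No shorter string lies in the difference, and 10 is the lexicographically first length-2 string in L(M1) \ L(M2).

10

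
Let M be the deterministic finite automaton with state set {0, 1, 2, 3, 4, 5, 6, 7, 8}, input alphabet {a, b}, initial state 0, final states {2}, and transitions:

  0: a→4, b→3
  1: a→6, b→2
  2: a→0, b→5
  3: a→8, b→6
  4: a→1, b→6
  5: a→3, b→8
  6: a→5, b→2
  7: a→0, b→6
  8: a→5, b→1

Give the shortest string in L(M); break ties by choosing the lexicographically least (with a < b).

A breadth-first search from 0 reaches an accepting state first via the path 0 → 4 → 1 → 2 on input aab.
No string of length < 3 is accepted (BFS exhausts all shorter strings without reaching an accepting state), and aab is the lexicographically least accepting string of length 3.

aab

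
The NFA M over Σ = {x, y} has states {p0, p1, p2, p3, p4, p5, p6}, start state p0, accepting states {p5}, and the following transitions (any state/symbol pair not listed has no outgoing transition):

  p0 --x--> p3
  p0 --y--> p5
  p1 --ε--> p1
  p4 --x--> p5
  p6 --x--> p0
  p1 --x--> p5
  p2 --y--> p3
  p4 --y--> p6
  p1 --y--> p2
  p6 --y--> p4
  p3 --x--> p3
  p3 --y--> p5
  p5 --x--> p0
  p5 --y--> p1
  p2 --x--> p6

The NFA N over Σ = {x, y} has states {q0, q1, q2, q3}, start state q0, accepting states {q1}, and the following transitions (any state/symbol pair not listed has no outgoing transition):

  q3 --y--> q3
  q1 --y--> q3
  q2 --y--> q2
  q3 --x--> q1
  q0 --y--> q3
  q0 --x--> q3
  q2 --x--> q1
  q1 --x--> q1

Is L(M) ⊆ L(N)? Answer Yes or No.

No

The string y is in L(M) but not in L(N).
So L(M) ⊄ L(N).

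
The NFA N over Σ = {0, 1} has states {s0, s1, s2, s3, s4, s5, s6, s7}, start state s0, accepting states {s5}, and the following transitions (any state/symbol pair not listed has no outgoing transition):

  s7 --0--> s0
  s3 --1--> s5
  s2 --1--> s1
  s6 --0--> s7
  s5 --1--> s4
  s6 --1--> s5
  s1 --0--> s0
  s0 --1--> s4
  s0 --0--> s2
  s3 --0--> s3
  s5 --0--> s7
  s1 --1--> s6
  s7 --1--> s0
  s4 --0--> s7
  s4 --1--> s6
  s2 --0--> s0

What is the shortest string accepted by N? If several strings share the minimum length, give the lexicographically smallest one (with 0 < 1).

A breadth-first search from s0 reaches an accepting state first via the path s0 → s4 → s6 → s5 on input 111.
No string of length < 3 is accepted (BFS exhausts all shorter strings without reaching an accepting state), and 111 is the lexicographically least accepting string of length 3.

111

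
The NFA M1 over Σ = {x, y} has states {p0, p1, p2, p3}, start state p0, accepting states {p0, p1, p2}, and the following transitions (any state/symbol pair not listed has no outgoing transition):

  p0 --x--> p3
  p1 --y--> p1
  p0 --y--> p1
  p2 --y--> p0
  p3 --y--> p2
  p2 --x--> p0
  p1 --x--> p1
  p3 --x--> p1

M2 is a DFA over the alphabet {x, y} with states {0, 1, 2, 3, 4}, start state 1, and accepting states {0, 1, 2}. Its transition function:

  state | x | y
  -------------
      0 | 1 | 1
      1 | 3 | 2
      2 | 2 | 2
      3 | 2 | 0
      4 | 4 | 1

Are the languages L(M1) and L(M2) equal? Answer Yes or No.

Exploring the product automaton M1 × M2 from the start pair (p0, 1), following both machines on each input symbol, reaches 4 state pairs: (p0, 1), (p3, 3), (p1, 2), (p2, 0).
M1 accepts in {p0, p1, p2} and M2 accepts in {0, 1, 2}. In every reachable pair the two components are either both accepting — (p0, 1), (p1, 2), (p2, 0) — or both non-accepting, so no string is accepted by exactly one of the machines: L(M1) \ L(M2) and L(M2) \ L(M1) are both empty.
Hence every string is accepted by M1 iff it is accepted by M2, and the two languages coincide.

Yes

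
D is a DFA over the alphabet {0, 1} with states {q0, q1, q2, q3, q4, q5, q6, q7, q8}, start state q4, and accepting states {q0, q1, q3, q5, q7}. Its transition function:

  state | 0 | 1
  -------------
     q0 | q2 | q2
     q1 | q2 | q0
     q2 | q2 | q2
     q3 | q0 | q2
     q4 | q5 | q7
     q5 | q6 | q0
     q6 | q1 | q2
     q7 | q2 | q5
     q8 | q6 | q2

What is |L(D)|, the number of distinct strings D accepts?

9

The useful subgraph on states {q0, q1, q4, q5, q6, q7} is acyclic, so L(D) is finite; the longest accepting path visits 6 useful states, giving maximum string length 5.
Counting accepting paths from q4 by length: 2 of length 1, 2 of length 2, 2 of length 3, 2 of length 4, 1 of length 5. Total 9.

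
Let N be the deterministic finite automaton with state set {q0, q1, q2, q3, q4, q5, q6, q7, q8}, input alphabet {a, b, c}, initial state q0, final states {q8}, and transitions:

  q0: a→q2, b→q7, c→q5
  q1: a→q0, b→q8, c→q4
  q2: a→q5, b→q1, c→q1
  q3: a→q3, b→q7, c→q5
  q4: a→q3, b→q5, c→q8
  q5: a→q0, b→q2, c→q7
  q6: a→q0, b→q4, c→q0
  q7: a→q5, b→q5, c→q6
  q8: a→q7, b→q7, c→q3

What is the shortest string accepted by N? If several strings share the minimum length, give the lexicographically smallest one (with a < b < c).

A breadth-first search from q0 reaches an accepting state first via the path q0 → q2 → q1 → q8 on input abb.
No string of length < 3 is accepted (BFS exhausts all shorter strings without reaching an accepting state), and abb is the lexicographically least accepting string of length 3.

abb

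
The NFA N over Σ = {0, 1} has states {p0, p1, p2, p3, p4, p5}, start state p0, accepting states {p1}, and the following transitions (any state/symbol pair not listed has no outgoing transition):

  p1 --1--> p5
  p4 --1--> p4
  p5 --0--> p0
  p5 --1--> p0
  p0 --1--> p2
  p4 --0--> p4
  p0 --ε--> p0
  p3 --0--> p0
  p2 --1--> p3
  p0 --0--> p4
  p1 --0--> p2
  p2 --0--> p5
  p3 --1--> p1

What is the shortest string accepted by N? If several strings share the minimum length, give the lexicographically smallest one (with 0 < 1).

111

A breadth-first search from p0 reaches an accepting state first via the path p0 → p2 → p3 → p1 on input 111.
No string of length < 3 is accepted (BFS exhausts all shorter strings without reaching an accepting state), and 111 is the lexicographically least accepting string of length 3.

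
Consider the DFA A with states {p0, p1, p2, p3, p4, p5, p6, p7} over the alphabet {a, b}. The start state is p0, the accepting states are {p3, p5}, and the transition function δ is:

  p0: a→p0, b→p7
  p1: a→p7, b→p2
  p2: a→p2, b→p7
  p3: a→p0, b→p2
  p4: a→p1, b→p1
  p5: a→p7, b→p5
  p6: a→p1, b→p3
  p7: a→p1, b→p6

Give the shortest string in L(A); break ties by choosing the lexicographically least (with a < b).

bbb

A breadth-first search from p0 reaches an accepting state first via the path p0 → p7 → p6 → p3 on input bbb.
No string of length < 3 is accepted (BFS exhausts all shorter strings without reaching an accepting state), and bbb is the lexicographically least accepting string of length 3.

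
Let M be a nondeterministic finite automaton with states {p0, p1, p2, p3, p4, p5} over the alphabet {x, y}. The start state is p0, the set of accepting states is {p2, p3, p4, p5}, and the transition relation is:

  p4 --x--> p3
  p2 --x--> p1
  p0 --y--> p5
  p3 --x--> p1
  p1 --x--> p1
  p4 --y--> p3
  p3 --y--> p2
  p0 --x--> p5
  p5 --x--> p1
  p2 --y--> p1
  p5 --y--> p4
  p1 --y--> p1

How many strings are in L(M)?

The useful subgraph on states {p0, p2, p3, p4, p5} is acyclic, so L(M) is finite; the longest accepting path visits 5 useful states, giving maximum string length 4.
Counting accepting paths from p0 by length: 2 of length 1, 2 of length 2, 4 of length 3, 4 of length 4. Total 12.

12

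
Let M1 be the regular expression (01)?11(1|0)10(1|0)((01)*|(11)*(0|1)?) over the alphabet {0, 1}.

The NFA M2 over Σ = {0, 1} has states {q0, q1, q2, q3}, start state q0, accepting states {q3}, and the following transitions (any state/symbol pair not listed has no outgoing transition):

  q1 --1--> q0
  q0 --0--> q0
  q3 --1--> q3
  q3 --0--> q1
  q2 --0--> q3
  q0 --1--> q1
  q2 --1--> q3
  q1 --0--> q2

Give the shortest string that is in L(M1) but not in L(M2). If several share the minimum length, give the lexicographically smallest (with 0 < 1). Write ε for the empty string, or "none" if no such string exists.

The string 111100 is accepted by M1 but not by M2.
No shorter string lies in the difference, and 111100 is the lexicographically first length-6 string in L(M1) \ L(M2).

111100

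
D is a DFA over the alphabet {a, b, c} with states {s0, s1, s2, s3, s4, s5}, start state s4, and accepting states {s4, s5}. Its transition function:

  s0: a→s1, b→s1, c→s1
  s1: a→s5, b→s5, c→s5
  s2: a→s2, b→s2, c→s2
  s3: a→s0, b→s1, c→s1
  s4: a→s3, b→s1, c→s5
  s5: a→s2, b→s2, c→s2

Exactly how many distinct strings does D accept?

The useful subgraph on states {s0, s1, s3, s4, s5} is acyclic, so L(D) is finite; the longest accepting path visits 5 useful states, giving maximum string length 4.
Counting accepting paths from s4 by length: 1 of length 0, 1 of length 1, 3 of length 2, 6 of length 3, 9 of length 4. Total 20.

20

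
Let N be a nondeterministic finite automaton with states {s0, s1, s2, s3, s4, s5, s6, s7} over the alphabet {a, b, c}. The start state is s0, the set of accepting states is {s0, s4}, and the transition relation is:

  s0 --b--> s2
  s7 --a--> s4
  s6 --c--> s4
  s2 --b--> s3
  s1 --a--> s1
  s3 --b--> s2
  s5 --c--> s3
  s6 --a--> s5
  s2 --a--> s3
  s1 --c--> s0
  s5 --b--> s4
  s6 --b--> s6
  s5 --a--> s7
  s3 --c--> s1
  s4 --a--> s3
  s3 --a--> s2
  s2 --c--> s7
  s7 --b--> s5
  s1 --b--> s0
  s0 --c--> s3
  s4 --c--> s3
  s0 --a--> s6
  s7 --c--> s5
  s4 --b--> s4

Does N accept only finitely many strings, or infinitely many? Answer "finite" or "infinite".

State s0 is reachable from the start and can reach an accepting state, and it lies on the cycle s0 → s2 → s3 → s1 → s0.
Traversing that cycle any number of times yields accepted strings of unbounded length, so the language is infinite.

infinite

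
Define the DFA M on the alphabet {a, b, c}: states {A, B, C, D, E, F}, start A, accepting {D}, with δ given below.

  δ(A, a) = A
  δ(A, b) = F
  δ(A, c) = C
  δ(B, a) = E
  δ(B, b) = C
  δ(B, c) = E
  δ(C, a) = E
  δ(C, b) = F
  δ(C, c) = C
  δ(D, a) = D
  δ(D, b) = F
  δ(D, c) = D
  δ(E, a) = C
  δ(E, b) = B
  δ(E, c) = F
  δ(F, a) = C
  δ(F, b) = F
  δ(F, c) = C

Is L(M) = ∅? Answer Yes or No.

Yes

The states reachable from the start state are {A, B, C, E, F}.
None of the accepting states {D} is reachable, so no string is accepted and L(M) = ∅.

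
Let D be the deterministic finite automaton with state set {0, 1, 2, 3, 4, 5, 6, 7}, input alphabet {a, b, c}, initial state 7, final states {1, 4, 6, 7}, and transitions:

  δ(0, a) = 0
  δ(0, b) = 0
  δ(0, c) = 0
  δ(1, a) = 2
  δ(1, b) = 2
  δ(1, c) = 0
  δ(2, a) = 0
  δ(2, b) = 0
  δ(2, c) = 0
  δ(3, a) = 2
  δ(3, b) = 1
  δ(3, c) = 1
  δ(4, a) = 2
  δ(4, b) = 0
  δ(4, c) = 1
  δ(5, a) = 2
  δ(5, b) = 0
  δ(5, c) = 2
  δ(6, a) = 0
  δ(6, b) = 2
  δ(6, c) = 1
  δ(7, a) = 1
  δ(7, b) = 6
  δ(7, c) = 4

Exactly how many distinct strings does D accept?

6

The useful subgraph on states {1, 4, 6, 7} is acyclic, so L(D) is finite; the longest accepting path visits 3 useful states, giving maximum string length 2.
Counting accepting paths from 7 by length: 1 of length 0, 3 of length 1, 2 of length 2. Total 6.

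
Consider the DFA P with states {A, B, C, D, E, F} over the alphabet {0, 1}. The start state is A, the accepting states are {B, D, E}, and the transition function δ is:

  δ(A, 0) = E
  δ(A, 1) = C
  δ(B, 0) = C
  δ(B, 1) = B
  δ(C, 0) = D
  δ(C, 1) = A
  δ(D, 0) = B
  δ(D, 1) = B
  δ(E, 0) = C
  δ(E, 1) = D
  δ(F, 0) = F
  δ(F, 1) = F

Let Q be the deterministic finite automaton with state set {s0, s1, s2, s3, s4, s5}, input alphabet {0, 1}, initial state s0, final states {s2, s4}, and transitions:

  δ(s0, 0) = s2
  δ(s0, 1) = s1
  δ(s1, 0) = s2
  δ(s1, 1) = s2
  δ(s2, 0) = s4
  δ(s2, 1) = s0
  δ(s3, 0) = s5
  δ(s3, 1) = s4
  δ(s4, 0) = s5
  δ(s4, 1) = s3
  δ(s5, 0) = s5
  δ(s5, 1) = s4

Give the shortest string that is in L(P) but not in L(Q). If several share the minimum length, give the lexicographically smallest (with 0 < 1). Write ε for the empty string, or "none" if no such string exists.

01

The string 01 is accepted by P but not by Q.
No shorter string lies in the difference, and 01 is the lexicographically first length-2 string in L(P) \ L(Q).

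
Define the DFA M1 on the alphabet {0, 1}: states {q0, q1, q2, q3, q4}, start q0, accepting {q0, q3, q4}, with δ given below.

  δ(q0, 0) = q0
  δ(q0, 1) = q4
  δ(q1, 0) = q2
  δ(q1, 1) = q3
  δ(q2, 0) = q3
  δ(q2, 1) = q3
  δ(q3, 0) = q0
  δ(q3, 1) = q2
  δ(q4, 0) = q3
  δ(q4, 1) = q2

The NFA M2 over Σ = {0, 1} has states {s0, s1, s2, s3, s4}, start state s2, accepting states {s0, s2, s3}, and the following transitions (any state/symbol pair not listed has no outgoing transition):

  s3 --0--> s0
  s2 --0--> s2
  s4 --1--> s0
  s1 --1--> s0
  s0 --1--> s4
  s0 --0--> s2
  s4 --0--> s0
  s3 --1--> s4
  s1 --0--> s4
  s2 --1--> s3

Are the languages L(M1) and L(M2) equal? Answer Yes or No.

Yes

Exploring the product automaton M1 × M2 from the start pair (q0, s2), following both machines on each input symbol, reaches 4 state pairs: (q0, s2), (q4, s3), (q3, s0), (q2, s4).
M1 accepts in {q0, q3, q4} and M2 accepts in {s0, s2, s3}. In every reachable pair the two components are either both accepting — (q0, s2), (q4, s3), (q3, s0) — or both non-accepting, so no string is accepted by exactly one of the machines: L(M1) \ L(M2) and L(M2) \ L(M1) are both empty.
Hence every string is accepted by M1 iff it is accepted by M2, and the two languages coincide.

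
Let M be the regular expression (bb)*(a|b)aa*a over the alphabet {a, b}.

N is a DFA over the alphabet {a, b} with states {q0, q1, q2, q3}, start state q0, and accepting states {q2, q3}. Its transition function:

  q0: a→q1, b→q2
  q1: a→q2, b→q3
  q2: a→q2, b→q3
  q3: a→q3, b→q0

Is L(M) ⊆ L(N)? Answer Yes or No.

Yes

Converting the expression M to a DFA (subset construction, then merging equivalent states) gives the minimal DFA with states {m0, m1, m2, m3, m4, m5}, start state m0, accepting states {m5} and transitions m0: a→m1, b→m2; m1: a→m3, b→m4; m2: a→m3, b→m0; m3: a→m5, b→m4; m4: a→m4, b→m4; m5: a→m5, b→m4.
Exploring the product automaton M × N from the start pair (m0, q0), following both machines on each input symbol, reaches 18 state pairs: (m0, q0), (m1, q1), (m2, q2), (m3, q2), (m4, q3), (m0, q3), (m5, q2), (m4, q0), (m1, q3), (m2, q0), (m4, q1), (m4, q2), (m3, q3), (m3, q1), (m0, q2), (m5, q3), (m1, q2), (m2, q3).
M accepts in {m5} and N accepts in {q2, q3}. The reachable pairs whose M-component is accepting are (m5, q2), (m5, q3); in each of them the N-component is accepting too, so the product for L(M) \ L(N) (M-component accepting, N-component rejecting) has no reachable accepting pair and the difference is empty.
Hence every string in L(M) is also in L(N).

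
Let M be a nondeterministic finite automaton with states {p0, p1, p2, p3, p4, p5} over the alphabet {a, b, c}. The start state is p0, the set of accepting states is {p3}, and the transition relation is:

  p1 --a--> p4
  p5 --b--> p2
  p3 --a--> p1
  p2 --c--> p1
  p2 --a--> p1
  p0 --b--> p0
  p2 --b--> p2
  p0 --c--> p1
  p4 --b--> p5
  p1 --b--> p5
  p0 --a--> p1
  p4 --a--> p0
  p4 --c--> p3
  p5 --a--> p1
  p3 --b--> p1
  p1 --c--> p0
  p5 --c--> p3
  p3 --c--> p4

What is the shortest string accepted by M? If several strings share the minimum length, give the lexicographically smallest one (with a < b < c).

A breadth-first search from p0 reaches an accepting state first via the path p0 → p1 → p4 → p3 on input aac.
No string of length < 3 is accepted (BFS exhausts all shorter strings without reaching an accepting state), and aac is the lexicographically least accepting string of length 3.

aac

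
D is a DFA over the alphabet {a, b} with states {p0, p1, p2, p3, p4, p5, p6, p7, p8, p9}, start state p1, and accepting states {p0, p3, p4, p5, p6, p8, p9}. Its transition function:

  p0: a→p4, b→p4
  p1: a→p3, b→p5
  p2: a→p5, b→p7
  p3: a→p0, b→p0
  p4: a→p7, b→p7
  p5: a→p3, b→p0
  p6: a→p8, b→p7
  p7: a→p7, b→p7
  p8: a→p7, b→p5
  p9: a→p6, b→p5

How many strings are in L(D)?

18

The useful subgraph on states {p0, p1, p3, p4, p5} is acyclic, so L(D) is finite; the longest accepting path visits 5 useful states, giving maximum string length 4.
Counting accepting paths from p1 by length: 2 of length 1, 4 of length 2, 8 of length 3, 4 of length 4. Total 18.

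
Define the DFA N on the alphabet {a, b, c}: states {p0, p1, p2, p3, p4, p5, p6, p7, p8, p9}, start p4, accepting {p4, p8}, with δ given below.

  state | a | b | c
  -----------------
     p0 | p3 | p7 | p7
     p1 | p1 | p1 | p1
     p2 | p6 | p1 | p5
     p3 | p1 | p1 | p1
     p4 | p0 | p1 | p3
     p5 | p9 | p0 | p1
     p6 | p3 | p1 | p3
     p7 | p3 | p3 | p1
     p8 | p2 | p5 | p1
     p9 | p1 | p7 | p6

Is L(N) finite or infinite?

finite

The useful states (reachable from p4 and able to reach an accepting state) are {p4}.
Restricted to these states the transition graph has no cycle, so every accepting path has bounded length and L is finite.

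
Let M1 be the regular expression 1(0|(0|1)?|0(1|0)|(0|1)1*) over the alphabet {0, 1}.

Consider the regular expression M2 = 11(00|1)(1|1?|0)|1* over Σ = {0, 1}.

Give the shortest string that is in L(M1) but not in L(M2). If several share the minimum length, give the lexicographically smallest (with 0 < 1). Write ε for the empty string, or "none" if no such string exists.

10

The string 10 is accepted by M1 but not by M2.
No shorter string lies in the difference, and 10 is the lexicographically first length-2 string in L(M1) \ L(M2).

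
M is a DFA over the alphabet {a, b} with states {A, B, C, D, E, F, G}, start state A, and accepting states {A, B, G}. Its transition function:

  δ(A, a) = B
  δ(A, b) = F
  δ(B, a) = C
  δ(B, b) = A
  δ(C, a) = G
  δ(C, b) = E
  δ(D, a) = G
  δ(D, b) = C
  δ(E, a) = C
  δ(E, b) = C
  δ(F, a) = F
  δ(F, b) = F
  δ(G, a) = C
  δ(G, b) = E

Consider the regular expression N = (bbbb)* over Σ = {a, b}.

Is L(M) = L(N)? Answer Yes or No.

The string a is accepted by M but rejected by N.
So L(M) ≠ L(N).

No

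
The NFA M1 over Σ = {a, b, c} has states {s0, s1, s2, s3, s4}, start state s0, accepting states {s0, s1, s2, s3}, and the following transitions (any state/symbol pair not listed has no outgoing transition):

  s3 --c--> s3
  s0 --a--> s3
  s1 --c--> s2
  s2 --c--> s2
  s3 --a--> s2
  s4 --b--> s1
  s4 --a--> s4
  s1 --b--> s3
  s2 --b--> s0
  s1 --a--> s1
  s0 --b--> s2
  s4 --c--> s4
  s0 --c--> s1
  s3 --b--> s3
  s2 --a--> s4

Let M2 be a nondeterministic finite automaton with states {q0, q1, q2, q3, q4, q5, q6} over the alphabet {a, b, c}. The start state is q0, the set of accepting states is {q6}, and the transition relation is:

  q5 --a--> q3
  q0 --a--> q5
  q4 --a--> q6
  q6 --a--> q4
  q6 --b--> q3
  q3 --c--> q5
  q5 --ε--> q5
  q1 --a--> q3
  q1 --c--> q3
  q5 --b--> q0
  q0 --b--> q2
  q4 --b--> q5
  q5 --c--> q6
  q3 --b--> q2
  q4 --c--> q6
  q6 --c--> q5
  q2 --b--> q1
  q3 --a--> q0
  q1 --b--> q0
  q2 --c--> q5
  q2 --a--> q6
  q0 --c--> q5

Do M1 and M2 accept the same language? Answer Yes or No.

No

The empty string ε is accepted by M1 but rejected by M2.
So L(M1) ≠ L(M2).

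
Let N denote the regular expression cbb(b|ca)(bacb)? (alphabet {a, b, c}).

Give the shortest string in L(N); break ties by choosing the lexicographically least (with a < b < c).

By inspection of the expression, no string of length less than 4 matches, and cbbb is the lexicographically first match of length 4.

cbbb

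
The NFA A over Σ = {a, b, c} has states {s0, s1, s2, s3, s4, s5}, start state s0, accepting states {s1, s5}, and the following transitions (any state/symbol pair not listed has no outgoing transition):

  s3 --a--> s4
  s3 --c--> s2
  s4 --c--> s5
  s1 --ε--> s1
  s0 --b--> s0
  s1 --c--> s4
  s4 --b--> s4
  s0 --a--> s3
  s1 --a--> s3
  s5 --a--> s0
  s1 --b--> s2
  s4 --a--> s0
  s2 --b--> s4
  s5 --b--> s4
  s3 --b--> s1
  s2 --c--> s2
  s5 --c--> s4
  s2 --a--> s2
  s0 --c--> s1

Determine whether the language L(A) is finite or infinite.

State s0 is reachable from the start and can reach an accepting state, and it lies on the cycle s0 → s0.
Traversing that cycle any number of times yields accepted strings of unbounded length, so the language is infinite.

infinite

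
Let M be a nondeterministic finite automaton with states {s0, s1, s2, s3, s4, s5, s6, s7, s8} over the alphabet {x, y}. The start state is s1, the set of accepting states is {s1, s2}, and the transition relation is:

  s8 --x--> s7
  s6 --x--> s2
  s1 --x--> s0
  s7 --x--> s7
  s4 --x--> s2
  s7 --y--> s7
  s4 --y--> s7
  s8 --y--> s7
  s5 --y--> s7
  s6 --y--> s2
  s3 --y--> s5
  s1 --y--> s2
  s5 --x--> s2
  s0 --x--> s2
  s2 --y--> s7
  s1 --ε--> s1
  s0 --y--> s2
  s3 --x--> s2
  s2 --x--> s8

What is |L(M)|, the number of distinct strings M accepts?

4

The useful subgraph on states {s0, s1, s2} is acyclic, so L(M) is finite; the longest accepting path visits 3 useful states, giving maximum string length 2.
Counting accepting paths from s1 by length: 1 of length 0, 1 of length 1, 2 of length 2. Total 4.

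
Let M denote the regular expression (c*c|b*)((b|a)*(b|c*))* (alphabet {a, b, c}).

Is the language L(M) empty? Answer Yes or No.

No

The empty string ε matches the expression, so it belongs to L(M).
Since L(M) contains at least one string, it is not empty.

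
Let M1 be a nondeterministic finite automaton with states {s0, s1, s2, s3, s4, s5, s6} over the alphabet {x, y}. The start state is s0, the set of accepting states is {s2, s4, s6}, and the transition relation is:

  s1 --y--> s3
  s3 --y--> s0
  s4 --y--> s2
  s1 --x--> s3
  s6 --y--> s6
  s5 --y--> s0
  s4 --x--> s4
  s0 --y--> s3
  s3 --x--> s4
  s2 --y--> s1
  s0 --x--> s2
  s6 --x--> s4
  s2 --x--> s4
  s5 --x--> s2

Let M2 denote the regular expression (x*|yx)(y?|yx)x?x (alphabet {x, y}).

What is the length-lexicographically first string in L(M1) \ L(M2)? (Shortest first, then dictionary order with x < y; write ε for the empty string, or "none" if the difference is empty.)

xxy

The string xxy is accepted by M1 but not by M2.
No shorter string lies in the difference, and xxy is the lexicographically first length-3 string in L(M1) \ L(M2).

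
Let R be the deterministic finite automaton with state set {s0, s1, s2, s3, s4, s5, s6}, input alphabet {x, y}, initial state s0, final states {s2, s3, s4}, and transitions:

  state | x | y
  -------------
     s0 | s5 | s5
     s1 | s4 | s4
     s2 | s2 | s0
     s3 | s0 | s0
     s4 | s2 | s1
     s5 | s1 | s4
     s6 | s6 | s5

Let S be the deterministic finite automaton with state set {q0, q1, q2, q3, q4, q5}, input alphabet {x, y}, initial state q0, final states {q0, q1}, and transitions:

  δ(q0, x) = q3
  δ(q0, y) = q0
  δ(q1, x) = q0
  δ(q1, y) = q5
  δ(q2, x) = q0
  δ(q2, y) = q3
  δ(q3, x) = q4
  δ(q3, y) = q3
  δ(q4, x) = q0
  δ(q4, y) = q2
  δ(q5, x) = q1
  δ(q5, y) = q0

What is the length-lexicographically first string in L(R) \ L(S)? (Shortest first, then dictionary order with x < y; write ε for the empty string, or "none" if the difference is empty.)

xy

The string xy is accepted by R but not by S.
No shorter string lies in the difference, and xy is the lexicographically first length-2 string in L(R) \ L(S).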